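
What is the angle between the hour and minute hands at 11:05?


Hour hand = 11×30 + 5×0.5 = 332.5°
Minute hand = 5×6 = 30°
Difference = |332.5 - 30| = 302.5°
Since > 180°: 360 - 302.5 = 57.5°

57.5°


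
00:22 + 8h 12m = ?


Start: 22 minutes from midnight
Add: 492 minutes
Total: 514 minutes
Hours: 514 ÷ 60 = 8 remainder 34

08:34


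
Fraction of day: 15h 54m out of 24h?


Total minutes: 15×60 + 54 = 954
Day = 24×60 = 1440 minutes
Fraction = 954/1440 = 0.6625
As a percentage: 954/1440 × 100 = 66.25%

0.6625 (66.25%)


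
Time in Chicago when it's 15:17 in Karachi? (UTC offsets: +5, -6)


Time difference = UTC-6 - UTC+5 = -11 hours
New hour = (15 -11) mod 24
= 4 mod 24 = 4
Minutes unchanged → 04:17

04:17


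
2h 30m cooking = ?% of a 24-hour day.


Time: 150 minutes
Day: 1440 minutes
Percentage = (150/1440) × 100 ≈ 10.4%

10.4%


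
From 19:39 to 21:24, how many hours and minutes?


End time in minutes: 21×60 + 24 = 1284
Start time in minutes: 19×60 + 39 = 1179
Difference = 1284 - 1179 = 105 minutes
= 1 hours 45 minutes

1h 45m


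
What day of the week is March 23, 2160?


Zeller's congruence:
q=23, m=3, k=60, j=21
h = (23 + ⌊13×4/5⌋ + 60 + ⌊60/4⌋ + ⌊21/4⌋ - 2×21) mod 7
= (23 + 10 + 60 + 15 + 5 - 42) mod 7
= 71 mod 7 = 1
h=1 → Sunday

Sunday


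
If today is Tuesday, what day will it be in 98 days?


Tuesday

Start: Tuesday (index 1)
(1 + 98) mod 7
= 99 mod 7
= 1
Index 1 → Tuesday


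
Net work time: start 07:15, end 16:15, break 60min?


8h 0m (480 minutes)

Total time = (16×60+15) - (7×60+15)
= 975 - 435 = 540 min
Minus break: 540 - 60 = 480 min
= 8h 0m


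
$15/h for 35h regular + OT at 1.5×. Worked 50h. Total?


$862.50

Regular: 35h × $15 = $525.00
Overtime: 50 - 35 = 15h
OT pay: 15h × $15 × 1.5 = $337.50
Total = $525.00 + $337.50 = $862.50


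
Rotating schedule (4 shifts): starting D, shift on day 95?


Shifts: A, B, C, D
Start: D (index 3)
Day 95: (3 + 95 - 1) mod 4
= 97 mod 4
= 1
Index 1 → shift B

Shift B


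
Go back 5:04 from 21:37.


16:33

Start: 1297 minutes from midnight
Subtract: 304 minutes
Remaining: 1297 - 304 = 993
Hours: 16, Minutes: 33


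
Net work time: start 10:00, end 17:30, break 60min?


6h 30m (390 minutes)

Total time = (17×60+30) - (10×60+0)
= 1050 - 600 = 450 min
Minus break: 450 - 60 = 390 min
= 6h 30m


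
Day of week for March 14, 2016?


Zeller's congruence:
q=14, m=3, k=16, j=20
h = (14 + ⌊13×4/5⌋ + 16 + ⌊16/4⌋ + ⌊20/4⌋ - 2×20) mod 7
= (14 + 10 + 16 + 4 + 5 - 40) mod 7
= 9 mod 7 = 2
h=2 → Monday

Monday


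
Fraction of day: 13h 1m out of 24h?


Total minutes: 13×60 + 1 = 781
Day = 24×60 = 1440 minutes
Fraction = 781/1440 ≈ 0.5424
As a percentage: 781/1440 × 100 ≈ 54.24%

0.5424 (54.24%)


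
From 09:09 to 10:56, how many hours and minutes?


End time in minutes: 10×60 + 56 = 656
Start time in minutes: 9×60 + 9 = 549
Difference = 656 - 549 = 107 minutes
= 1 hours 47 minutes

1h 47m


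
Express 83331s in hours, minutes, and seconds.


Hours: 83331 ÷ 3600 = 23 remainder 531
Minutes: 531 ÷ 60 = 8 remainder 51
Seconds: 51

23h 8m 51s


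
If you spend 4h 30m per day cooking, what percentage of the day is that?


Time: 270 minutes
Day: 1440 minutes
Percentage = (270/1440) × 100 ≈ 18.8%

18.8%


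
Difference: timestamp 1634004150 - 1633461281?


542869 seconds (150.8 hours / 6.28 days)

Difference = 1634004150 - 1633461281 = 542869 seconds
In hours: 542869 / 3600 ≈ 150.8
In days: 542869 / 86400 ≈ 6.28


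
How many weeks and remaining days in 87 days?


Weeks: 87 ÷ 7 = 12 remainder 3

12 weeks 3 days


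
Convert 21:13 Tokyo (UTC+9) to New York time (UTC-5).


07:13

Time difference = UTC-5 - UTC+9 = -14 hours
New hour = (21 -14) mod 24
= 7 mod 24 = 7
Minutes unchanged → 07:13


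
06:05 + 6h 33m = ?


Start: 365 minutes from midnight
Add: 393 minutes
Total: 758 minutes
Hours: 758 ÷ 60 = 12 remainder 38

12:38


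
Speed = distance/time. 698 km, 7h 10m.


Distance: 698 km
Time: 7h 10m = 430 min = 430/60 = 43/6 hours
Speed = 698 ÷ (43/6) = 698 × 6 / 43 = 4188/43 ≈ 97.4 km/h

97.4 km/h


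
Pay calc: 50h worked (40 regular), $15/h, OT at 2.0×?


Regular: 40h × $15 = $600.00
Overtime: 50 - 40 = 10h
OT pay: 10h × $15 × 2.0 = $300.00
Total = $600.00 + $300.00 = $900.00

$900.00


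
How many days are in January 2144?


Month: January (month 1)
January has 31 days

31 days


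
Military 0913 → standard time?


9:13 AM

Hour: 9
9 < 12 → AM


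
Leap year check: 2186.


No

Rules: divisible by 4 AND (not by 100 OR by 400)
2186 ÷ 4 = 546 remainder 2 → not divisible by 4
Not divisible by 4 → not a leap year


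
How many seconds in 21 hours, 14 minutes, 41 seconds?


Hours: 21 × 3600 = 75600
Minutes: 14 × 60 = 840
Seconds: 41
Total = 75600 + 840 + 41 = 76481

76481 seconds


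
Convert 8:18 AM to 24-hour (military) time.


Input: 8:18 AM
AM hour stays: 8

08:18


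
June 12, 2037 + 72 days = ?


Start: June 12, 2037
Add 72 days
June 12 → July 1: 30 - 12 + 1 = 19 days (72 - 19 = 53 left)
July 1 → August 1: 31 - 1 + 1 = 31 days (53 - 31 = 22 left)
August 1 + 22 = August 23, 2037

August 23, 2037


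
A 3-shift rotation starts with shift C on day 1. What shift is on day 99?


Shift B

Shifts: A, B, C
Start: C (index 2)
Day 99: (2 + 99 - 1) mod 3
= 100 mod 3
= 1
Index 1 → shift B


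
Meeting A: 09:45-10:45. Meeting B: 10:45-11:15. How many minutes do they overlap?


Meeting A: 585-645 (in minutes from midnight)
Meeting B: 645-675
Overlap start = max(585, 645) = 645
Overlap end = min(645, 675) = 645
Overlap = max(0, 645 - 645) = 0 min

0 minutes


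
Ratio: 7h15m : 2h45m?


29:11 (2.64)

Duration 1: 435 minutes
Duration 2: 165 minutes
Ratio = 435:165
GCD = 15
Simplified = 29:11
As a decimal: 29/11 ≈ 2.64


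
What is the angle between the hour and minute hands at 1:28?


Hour hand = 1×30 + 28×0.5 = 44.0°
Minute hand = 28×6 = 168°
Difference = |44.0 - 168| = 124.0°

124.0°


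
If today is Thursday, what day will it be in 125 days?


Wednesday

Start: Thursday (index 3)
(3 + 125) mod 7
= 128 mod 7
= 2
Index 2 → Wednesday


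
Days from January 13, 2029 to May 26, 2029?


133 days

From January 13, 2029 to May 26, 2029
Rest of January 2029: 31 - 13 = 18
Full months: February 2029 28, March 31, April 30
Days into May 2029: 26
Total = 18 + 28 + 31 + 30 + 26 = 133 days


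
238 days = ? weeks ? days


Weeks: 238 ÷ 7 = 34 remainder 0

34 weeks 0 days


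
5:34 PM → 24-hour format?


Input: 5:34 PM
PM: 5 + 12 = 17

17:34


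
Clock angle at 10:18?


Hour hand = 10×30 + 18×0.5 = 309.0°
Minute hand = 18×6 = 108°
Difference = |309.0 - 108| = 201.0°
Since > 180°: 360 - 201.0 = 159.0°

159.0°


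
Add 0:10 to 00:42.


Start: 42 minutes from midnight
Add: 10 minutes
Total: 52 minutes
Hours: 52 ÷ 60 = 0 remainder 52

00:52


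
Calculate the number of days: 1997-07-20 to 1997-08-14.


25 days

From July 20, 1997 to August 14, 1997
Rest of July 1997: 31 - 20 = 11
Days into August 1997: 14
Total = 11 + 14 = 25 days


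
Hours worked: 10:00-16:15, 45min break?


Total time = (16×60+15) - (10×60+0)
= 975 - 600 = 375 min
Minus break: 375 - 45 = 330 min
= 5h 30m

5h 30m (330 minutes)


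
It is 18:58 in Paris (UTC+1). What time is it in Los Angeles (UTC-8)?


Time difference = UTC-8 - UTC+1 = -9 hours
New hour = (18 -9) mod 24
= 9 mod 24 = 9
Minutes unchanged → 09:58

09:58


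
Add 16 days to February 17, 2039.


Start: February 17, 2039
Add 16 days
February 17 → March 1: 28 - 17 + 1 = 12 days (16 - 12 = 4 left)
March 1 + 4 = March 5, 2039

March 5, 2039


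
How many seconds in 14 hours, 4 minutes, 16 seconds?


50656 seconds

Hours: 14 × 3600 = 50400
Minutes: 4 × 60 = 240
Seconds: 16
Total = 50400 + 240 + 16 = 50656


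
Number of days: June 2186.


30 days

Month: June (month 6)
June has 30 days


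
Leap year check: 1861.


Rules: divisible by 4 AND (not by 100 OR by 400)
1861 ÷ 4 = 465 remainder 1 → not divisible by 4
Not divisible by 4 → not a leap year

No


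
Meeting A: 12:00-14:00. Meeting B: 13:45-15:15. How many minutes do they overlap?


15 minutes

Meeting A: 720-840 (in minutes from midnight)
Meeting B: 825-915
Overlap start = max(720, 825) = 825
Overlap end = min(840, 915) = 840
Overlap = max(0, 840 - 825) = 15 min


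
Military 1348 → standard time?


1:48 PM

Hour: 13
13 - 12 = 1 → PM


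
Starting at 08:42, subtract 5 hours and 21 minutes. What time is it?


03:21

Start: 522 minutes from midnight
Subtract: 321 minutes
Remaining: 522 - 321 = 201
Hours: 3, Minutes: 21


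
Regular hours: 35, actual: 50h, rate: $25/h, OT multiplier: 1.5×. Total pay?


Regular: 35h × $25 = $875.00
Overtime: 50 - 35 = 15h
OT pay: 15h × $25 × 1.5 = $562.50
Total = $875.00 + $562.50 = $1437.50

$1437.50


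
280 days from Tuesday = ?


Tuesday

Start: Tuesday (index 1)
(1 + 280) mod 7
= 281 mod 7
= 1
Index 1 → Tuesday


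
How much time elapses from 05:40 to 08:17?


End time in minutes: 8×60 + 17 = 497
Start time in minutes: 5×60 + 40 = 340
Difference = 497 - 340 = 157 minutes
= 2 hours 37 minutes

2h 37m


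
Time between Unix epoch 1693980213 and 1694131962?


Difference = 1694131962 - 1693980213 = 151749 seconds
In hours: 151749 / 3600 ≈ 42.2
In days: 151749 / 86400 ≈ 1.76

151749 seconds (42.2 hours / 1.76 days)


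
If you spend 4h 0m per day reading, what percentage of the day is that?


16.7%

Time: 240 minutes
Day: 1440 minutes
Percentage = (240/1440) × 100 ≈ 16.7%


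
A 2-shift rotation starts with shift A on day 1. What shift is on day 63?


Shifts: A, B
Start: A (index 0)
Day 63: (0 + 63 - 1) mod 2
= 62 mod 2
= 0
Index 0 → shift A

Shift A


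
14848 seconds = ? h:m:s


Hours: 14848 ÷ 3600 = 4 remainder 448
Minutes: 448 ÷ 60 = 7 remainder 28
Seconds: 28

4h 7m 28s


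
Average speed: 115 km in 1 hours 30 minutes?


76.7 km/h

Distance: 115 km
Time: 1h 30m = 90 min = 90/60 = 3/2 hours
Speed = 115 ÷ (3/2) = 115 × 2 / 3 = 230/3 ≈ 76.7 km/h


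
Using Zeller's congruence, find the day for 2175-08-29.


Zeller's congruence:
q=29, m=8, k=75, j=21
h = (29 + ⌊13×9/5⌋ + 75 + ⌊75/4⌋ + ⌊21/4⌋ - 2×21) mod 7
= (29 + 23 + 75 + 18 + 5 - 42) mod 7
= 108 mod 7 = 3
h=3 → Tuesday

Tuesday


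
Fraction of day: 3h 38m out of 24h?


Total minutes: 3×60 + 38 = 218
Day = 24×60 = 1440 minutes
Fraction = 218/1440 ≈ 0.1514
As a percentage: 218/1440 × 100 ≈ 15.14%

0.1514 (15.14%)


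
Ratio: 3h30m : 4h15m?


Duration 1: 210 minutes
Duration 2: 255 minutes
Ratio = 210:255
GCD = 15
Simplified = 14:17
As a decimal: 14/17 ≈ 0.82

14:17 (0.82)


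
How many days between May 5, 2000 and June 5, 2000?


31 days

From May 5, 2000 to June 5, 2000
Rest of May 2000: 31 - 5 = 26
Days into June 2000: 5
Total = 26 + 5 = 31 days


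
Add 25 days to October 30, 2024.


Start: October 30, 2024
Add 25 days
October 30 → November 1: 31 - 30 + 1 = 2 days (25 - 2 = 23 left)
November 1 + 23 = November 24, 2024

November 24, 2024


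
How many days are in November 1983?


Month: November (month 11)
November has 30 days

30 days


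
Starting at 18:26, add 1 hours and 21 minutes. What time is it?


19:47

Start: 1106 minutes from midnight
Add: 81 minutes
Total: 1187 minutes
Hours: 1187 ÷ 60 = 19 remainder 47


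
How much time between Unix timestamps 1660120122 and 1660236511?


116389 seconds (32.3 hours / 1.35 days)

Difference = 1660236511 - 1660120122 = 116389 seconds
In hours: 116389 / 3600 ≈ 32.3
In days: 116389 / 86400 ≈ 1.35


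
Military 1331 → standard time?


1:31 PM

Hour: 13
13 - 12 = 1 → PM


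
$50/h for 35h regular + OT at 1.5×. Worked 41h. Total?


Regular: 35h × $50 = $1750.00
Overtime: 41 - 35 = 6h
OT pay: 6h × $50 × 1.5 = $450.00
Total = $1750.00 + $450.00 = $2200.00

$2200.00


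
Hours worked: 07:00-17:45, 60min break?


9h 45m (585 minutes)

Total time = (17×60+45) - (7×60+0)
= 1065 - 420 = 645 min
Minus break: 645 - 60 = 585 min
= 9h 45m


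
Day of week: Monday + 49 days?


Monday

Start: Monday (index 0)
(0 + 49) mod 7
= 49 mod 7
= 0
Index 0 → Monday


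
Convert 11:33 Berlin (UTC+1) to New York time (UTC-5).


05:33

Time difference = UTC-5 - UTC+1 = -6 hours
New hour = (11 -6) mod 24
= 5 mod 24 = 5
Minutes unchanged → 05:33


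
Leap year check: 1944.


Yes

Rules: divisible by 4 AND (not by 100 OR by 400)
1944 ÷ 4 = 486 exactly → divisible by 4
1944 ÷ 100 = 19 remainder 44 → not divisible by 100
Divisible by 4 but not by 100 → leap year


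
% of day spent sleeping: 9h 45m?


40.6%

Time: 585 minutes
Day: 1440 minutes
Percentage = (585/1440) × 100 ≈ 40.6%


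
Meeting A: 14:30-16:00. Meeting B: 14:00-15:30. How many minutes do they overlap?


60 minutes

Meeting A: 870-960 (in minutes from midnight)
Meeting B: 840-930
Overlap start = max(870, 840) = 870
Overlap end = min(960, 930) = 930
Overlap = max(0, 930 - 870) = 60 min


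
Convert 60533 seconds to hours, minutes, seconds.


Hours: 60533 ÷ 3600 = 16 remainder 2933
Minutes: 2933 ÷ 60 = 48 remainder 53
Seconds: 53

16h 48m 53s


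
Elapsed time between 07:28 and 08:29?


End time in minutes: 8×60 + 29 = 509
Start time in minutes: 7×60 + 28 = 448
Difference = 509 - 448 = 61 minutes
= 1 hours 1 minutes

1h 1m


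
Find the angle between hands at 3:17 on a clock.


3.5°

Hour hand = 3×30 + 17×0.5 = 98.5°
Minute hand = 17×6 = 102°
Difference = |98.5 - 102| = 3.5°


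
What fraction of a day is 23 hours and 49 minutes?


0.9924 (99.24%)

Total minutes: 23×60 + 49 = 1429
Day = 24×60 = 1440 minutes
Fraction = 1429/1440 ≈ 0.9924
As a percentage: 1429/1440 × 100 ≈ 99.24%


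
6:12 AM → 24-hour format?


Input: 6:12 AM
AM hour stays: 6

06:12


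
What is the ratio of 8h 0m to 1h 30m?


16:3 (5.33)

Duration 1: 480 minutes
Duration 2: 90 minutes
Ratio = 480:90
GCD = 30
Simplified = 16:3
As a decimal: 16/3 ≈ 5.33


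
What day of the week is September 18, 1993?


Saturday

Zeller's congruence:
q=18, m=9, k=93, j=19
h = (18 + ⌊13×10/5⌋ + 93 + ⌊93/4⌋ + ⌊19/4⌋ - 2×19) mod 7
= (18 + 26 + 93 + 23 + 4 - 38) mod 7
= 126 mod 7 = 0
h=0 → Saturday


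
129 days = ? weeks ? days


Weeks: 129 ÷ 7 = 18 remainder 3

18 weeks 3 days


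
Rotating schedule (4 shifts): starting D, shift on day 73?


Shift D

Shifts: A, B, C, D
Start: D (index 3)
Day 73: (3 + 73 - 1) mod 4
= 75 mod 4
= 3
Index 3 → shift D


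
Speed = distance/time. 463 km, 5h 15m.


Distance: 463 km
Time: 5h 15m = 315 min = 315/60 = 21/4 hours
Speed = 463 ÷ (21/4) = 463 × 4 / 21 = 1852/21 ≈ 88.2 km/h

88.2 km/h


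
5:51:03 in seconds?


21063 seconds

Hours: 5 × 3600 = 18000
Minutes: 51 × 60 = 3060
Seconds: 3
Total = 18000 + 3060 + 3 = 21063


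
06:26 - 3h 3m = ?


03:23

Start: 386 minutes from midnight
Subtract: 183 minutes
Remaining: 386 - 183 = 203
Hours: 3, Minutes: 23


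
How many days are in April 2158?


30 days

Month: April (month 4)
April has 30 days


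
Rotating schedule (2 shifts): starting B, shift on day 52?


Shift A

Shifts: A, B
Start: B (index 1)
Day 52: (1 + 52 - 1) mod 2
= 52 mod 2
= 0
Index 0 → shift A


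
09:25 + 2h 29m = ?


Start: 565 minutes from midnight
Add: 149 minutes
Total: 714 minutes
Hours: 714 ÷ 60 = 11 remainder 54

11:54


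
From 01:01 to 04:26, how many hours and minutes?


End time in minutes: 4×60 + 26 = 266
Start time in minutes: 1×60 + 1 = 61
Difference = 266 - 61 = 205 minutes
= 3 hours 25 minutes

3h 25m


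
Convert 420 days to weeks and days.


Weeks: 420 ÷ 7 = 60 remainder 0

60 weeks 0 days


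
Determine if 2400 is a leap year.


Yes

Rules: divisible by 4 AND (not by 100 OR by 400)
2400 ÷ 4 = 600 exactly → divisible by 4
2400 ÷ 100 = 24 exactly → divisible by 100
2400 ÷ 400 = 6 exactly → divisible by 400
Divisible by 400 → leap year


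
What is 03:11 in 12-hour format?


Hour: 3
3 < 12 → AM

3:11 AM


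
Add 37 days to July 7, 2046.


August 13, 2046

Start: July 7, 2046
Add 37 days
July 7 → August 1: 31 - 7 + 1 = 25 days (37 - 25 = 12 left)
August 1 + 12 = August 13, 2046


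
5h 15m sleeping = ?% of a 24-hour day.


Time: 315 minutes
Day: 1440 minutes
Percentage = (315/1440) × 100 ≈ 21.9%

21.9%


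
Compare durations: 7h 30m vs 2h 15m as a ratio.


10:3 (3.33)

Duration 1: 450 minutes
Duration 2: 135 minutes
Ratio = 450:135
GCD = 45
Simplified = 10:3
As a decimal: 10/3 ≈ 3.33


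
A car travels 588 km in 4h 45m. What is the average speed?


123.8 km/h

Distance: 588 km
Time: 4h 45m = 285 min = 285/60 = 19/4 hours
Speed = 588 ÷ (19/4) = 588 × 4 / 19 = 2352/19 ≈ 123.8 km/h


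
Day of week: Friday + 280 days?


Start: Friday (index 4)
(4 + 280) mod 7
= 284 mod 7
= 4
Index 4 → Friday

Friday


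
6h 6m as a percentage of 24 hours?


Total minutes: 6×60 + 6 = 366
Day = 24×60 = 1440 minutes
Fraction = 366/1440 ≈ 0.2542
As a percentage: 366/1440 × 100 ≈ 25.42%

0.2542 (25.42%)


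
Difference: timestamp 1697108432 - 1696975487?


Difference = 1697108432 - 1696975487 = 132945 seconds
In hours: 132945 / 3600 ≈ 36.9
In days: 132945 / 86400 ≈ 1.54

132945 seconds (36.9 hours / 1.54 days)


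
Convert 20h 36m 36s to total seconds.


74196 seconds

Hours: 20 × 3600 = 72000
Minutes: 36 × 60 = 2160
Seconds: 36
Total = 72000 + 2160 + 36 = 74196


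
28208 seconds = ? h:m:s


Hours: 28208 ÷ 3600 = 7 remainder 3008
Minutes: 3008 ÷ 60 = 50 remainder 8
Seconds: 8

7h 50m 8s


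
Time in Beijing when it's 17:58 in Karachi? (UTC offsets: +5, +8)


20:58

Time difference = UTC+8 - UTC+5 = +3 hours
New hour = (17 + 3) mod 24
= 20 mod 24 = 20
Minutes unchanged → 20:58


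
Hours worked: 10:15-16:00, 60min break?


Total time = (16×60+0) - (10×60+15)
= 960 - 615 = 345 min
Minus break: 345 - 60 = 285 min
= 4h 45m

4h 45m (285 minutes)


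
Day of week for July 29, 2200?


Zeller's congruence:
q=29, m=7, k=0, j=22
h = (29 + ⌊13×8/5⌋ + 0 + ⌊0/4⌋ + ⌊22/4⌋ - 2×22) mod 7
= (29 + 20 + 0 + 0 + 5 - 44) mod 7
= 10 mod 7 = 3
h=3 → Tuesday

Tuesday


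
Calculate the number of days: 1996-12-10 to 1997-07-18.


From December 10, 1996 to July 18, 1997
Rest of December 1996: 31 - 10 = 21
Full months: January 31, February 1997 28, March 31, April 30, May 31, June 30
Days into July 1997: 18
Total = 21 + 31 + 28 + 31 + 30 + 31 + 30 + 18 = 220 days

220 days


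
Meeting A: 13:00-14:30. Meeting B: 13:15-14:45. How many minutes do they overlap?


75 minutes

Meeting A: 780-870 (in minutes from midnight)
Meeting B: 795-885
Overlap start = max(780, 795) = 795
Overlap end = min(870, 885) = 870
Overlap = max(0, 870 - 795) = 75 min


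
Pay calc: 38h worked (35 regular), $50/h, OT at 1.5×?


$1975.00

Regular: 35h × $50 = $1750.00
Overtime: 38 - 35 = 3h
OT pay: 3h × $50 × 1.5 = $225.00
Total = $1750.00 + $225.00 = $1975.00


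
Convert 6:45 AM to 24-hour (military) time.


06:45

Input: 6:45 AM
AM hour stays: 6


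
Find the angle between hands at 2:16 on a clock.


Hour hand = 2×30 + 16×0.5 = 68.0°
Minute hand = 16×6 = 96°
Difference = |68.0 - 96| = 28.0°

28.0°


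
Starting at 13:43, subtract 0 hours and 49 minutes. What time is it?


12:54

Start: 823 minutes from midnight
Subtract: 49 minutes
Remaining: 823 - 49 = 774
Hours: 12, Minutes: 54


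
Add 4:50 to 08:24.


Start: 504 minutes from midnight
Add: 290 minutes
Total: 794 minutes
Hours: 794 ÷ 60 = 13 remainder 14

13:14


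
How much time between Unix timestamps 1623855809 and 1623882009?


Difference = 1623882009 - 1623855809 = 26200 seconds
In hours: 26200 / 3600 ≈ 7.3
In days: 26200 / 86400 ≈ 0.30

26200 seconds (7.3 hours / 0.30 days)


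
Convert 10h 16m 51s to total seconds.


Hours: 10 × 3600 = 36000
Minutes: 16 × 60 = 960
Seconds: 51
Total = 36000 + 960 + 51 = 37011

37011 seconds


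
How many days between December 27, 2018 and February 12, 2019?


From December 27, 2018 to February 12, 2019
Rest of December 2018: 31 - 27 = 4
Full months: January 31
Days into February 2019: 12
Total = 4 + 31 + 12 = 47 days

47 days


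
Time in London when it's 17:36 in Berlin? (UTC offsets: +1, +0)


Time difference = UTC+0 - UTC+1 = -1 hours
New hour = (17 -1) mod 24
= 16 mod 24 = 16
Minutes unchanged → 16:36

16:36


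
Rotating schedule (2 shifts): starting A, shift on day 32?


Shift B

Shifts: A, B
Start: A (index 0)
Day 32: (0 + 32 - 1) mod 2
= 31 mod 2
= 1
Index 1 → shift B


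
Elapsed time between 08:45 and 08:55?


End time in minutes: 8×60 + 55 = 535
Start time in minutes: 8×60 + 45 = 525
Difference = 535 - 525 = 10 minutes
= 0 hours 10 minutes

0h 10m


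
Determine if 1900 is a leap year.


No

Rules: divisible by 4 AND (not by 100 OR by 400)
1900 ÷ 4 = 475 exactly → divisible by 4
1900 ÷ 100 = 19 exactly → divisible by 100
1900 ÷ 400 = 4 remainder 300 → not divisible by 400
Divisible by 100 but not by 400 → not a leap year


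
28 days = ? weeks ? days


Weeks: 28 ÷ 7 = 4 remainder 0

4 weeks 0 days


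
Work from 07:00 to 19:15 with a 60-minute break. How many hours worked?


11h 15m (675 minutes)

Total time = (19×60+15) - (7×60+0)
= 1155 - 420 = 735 min
Minus break: 735 - 60 = 675 min
= 11h 15m


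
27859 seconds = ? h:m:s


Hours: 27859 ÷ 3600 = 7 remainder 2659
Minutes: 2659 ÷ 60 = 44 remainder 19
Seconds: 19

7h 44m 19s


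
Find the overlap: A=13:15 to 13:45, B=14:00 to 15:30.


0 minutes

Meeting A: 795-825 (in minutes from midnight)
Meeting B: 840-930
Overlap start = max(795, 840) = 840
Overlap end = min(825, 930) = 825
Overlap = max(0, 825 - 840) = 0 min


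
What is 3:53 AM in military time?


Input: 3:53 AM
AM hour stays: 3

03:53


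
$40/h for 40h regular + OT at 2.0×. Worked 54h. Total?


$2720.00

Regular: 40h × $40 = $1600.00
Overtime: 54 - 40 = 14h
OT pay: 14h × $40 × 2.0 = $1120.00
Total = $1600.00 + $1120.00 = $2720.00


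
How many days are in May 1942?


Month: May (month 5)
May has 31 days

31 days


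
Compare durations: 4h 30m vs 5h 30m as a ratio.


9:11 (0.82)

Duration 1: 270 minutes
Duration 2: 330 minutes
Ratio = 270:330
GCD = 30
Simplified = 9:11
As a decimal: 9/11 ≈ 0.82


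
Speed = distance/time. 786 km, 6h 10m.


127.5 km/h

Distance: 786 km
Time: 6h 10m = 370 min = 370/60 = 37/6 hours
Speed = 786 ÷ (37/6) = 786 × 6 / 37 = 4716/37 ≈ 127.5 km/h


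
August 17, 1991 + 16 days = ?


September 2, 1991

Start: August 17, 1991
Add 16 days
August 17 → September 1: 31 - 17 + 1 = 15 days (16 - 15 = 1 left)
September 1 + 1 = September 2, 1991


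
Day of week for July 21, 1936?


Zeller's congruence:
q=21, m=7, k=36, j=19
h = (21 + ⌊13×8/5⌋ + 36 + ⌊36/4⌋ + ⌊19/4⌋ - 2×19) mod 7
= (21 + 20 + 36 + 9 + 4 - 38) mod 7
= 52 mod 7 = 3
h=3 → Tuesday

Tuesday


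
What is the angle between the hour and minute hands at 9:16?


178.0°

Hour hand = 9×30 + 16×0.5 = 278.0°
Minute hand = 16×6 = 96°
Difference = |278.0 - 96| = 182.0°
Since > 180°: 360 - 182.0 = 178.0°


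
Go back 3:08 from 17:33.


Start: 1053 minutes from midnight
Subtract: 188 minutes
Remaining: 1053 - 188 = 865
Hours: 14, Minutes: 25

14:25


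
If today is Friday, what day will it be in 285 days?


Wednesday

Start: Friday (index 4)
(4 + 285) mod 7
= 289 mod 7
= 2
Index 2 → Wednesday


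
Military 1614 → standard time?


4:14 PM

Hour: 16
16 - 12 = 4 → PM


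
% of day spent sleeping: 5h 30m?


22.9%

Time: 330 minutes
Day: 1440 minutes
Percentage = (330/1440) × 100 ≈ 22.9%


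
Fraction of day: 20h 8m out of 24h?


0.8389 (83.89%)

Total minutes: 20×60 + 8 = 1208
Day = 24×60 = 1440 minutes
Fraction = 1208/1440 ≈ 0.8389
As a percentage: 1208/1440 × 100 ≈ 83.89%


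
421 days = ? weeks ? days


Weeks: 421 ÷ 7 = 60 remainder 1

60 weeks 1 days


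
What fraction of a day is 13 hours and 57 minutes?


0.5813 (58.13%)

Total minutes: 13×60 + 57 = 837
Day = 24×60 = 1440 minutes
Fraction = 837/1440 ≈ 0.5813
As a percentage: 837/1440 × 100 ≈ 58.13%


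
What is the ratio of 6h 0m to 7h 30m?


4:5 (0.80)

Duration 1: 360 minutes
Duration 2: 450 minutes
Ratio = 360:450
GCD = 90
Simplified = 4:5
As a decimal: 4/5 = 0.80


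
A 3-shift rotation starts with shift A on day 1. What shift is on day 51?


Shift C

Shifts: A, B, C
Start: A (index 0)
Day 51: (0 + 51 - 1) mod 3
= 50 mod 3
= 2
Index 2 → shift C


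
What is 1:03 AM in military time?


01:03

Input: 1:03 AM
AM hour stays: 1


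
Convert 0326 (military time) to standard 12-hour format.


Hour: 3
3 < 12 → AM

3:26 AM


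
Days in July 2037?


31 days

Month: July (month 7)
July has 31 days


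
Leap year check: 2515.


Rules: divisible by 4 AND (not by 100 OR by 400)
2515 ÷ 4 = 628 remainder 3 → not divisible by 4
Not divisible by 4 → not a leap year

No


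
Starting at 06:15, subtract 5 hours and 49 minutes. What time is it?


00:26

Start: 375 minutes from midnight
Subtract: 349 minutes
Remaining: 375 - 349 = 26
Hours: 0, Minutes: 26


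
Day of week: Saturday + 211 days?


Start: Saturday (index 5)
(5 + 211) mod 7
= 216 mod 7
= 6
Index 6 → Sunday

Sunday


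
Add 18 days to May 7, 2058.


Start: May 7, 2058
Add 18 days
May 7 + 18 = May 25, 2058

May 25, 2058


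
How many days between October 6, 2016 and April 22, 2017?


198 days

From October 6, 2016 to April 22, 2017
Rest of October 2016: 31 - 6 = 25
Full months: November 30, December 31, January 31, February 2017 28, March 31
Days into April 2017: 22
Total = 25 + 30 + 31 + 31 + 28 + 31 + 22 = 198 days


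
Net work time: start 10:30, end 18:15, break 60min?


Total time = (18×60+15) - (10×60+30)
= 1095 - 630 = 465 min
Minus break: 465 - 60 = 405 min
= 6h 45m

6h 45m (405 minutes)


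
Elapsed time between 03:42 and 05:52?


2h 10m

End time in minutes: 5×60 + 52 = 352
Start time in minutes: 3×60 + 42 = 222
Difference = 352 - 222 = 130 minutes
= 2 hours 10 minutes


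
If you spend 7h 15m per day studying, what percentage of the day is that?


30.2%

Time: 435 minutes
Day: 1440 minutes
Percentage = (435/1440) × 100 ≈ 30.2%


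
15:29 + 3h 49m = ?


19:18

Start: 929 minutes from midnight
Add: 229 minutes
Total: 1158 minutes
Hours: 1158 ÷ 60 = 19 remainder 18


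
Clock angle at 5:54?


Hour hand = 5×30 + 54×0.5 = 177.0°
Minute hand = 54×6 = 324°
Difference = |177.0 - 324| = 147.0°

147.0°


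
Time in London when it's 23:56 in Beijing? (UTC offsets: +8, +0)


Time difference = UTC+0 - UTC+8 = -8 hours
New hour = (23 -8) mod 24
= 15 mod 24 = 15
Minutes unchanged → 15:56

15:56


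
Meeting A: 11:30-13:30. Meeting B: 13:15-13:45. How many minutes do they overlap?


15 minutes

Meeting A: 690-810 (in minutes from midnight)
Meeting B: 795-825
Overlap start = max(690, 795) = 795
Overlap end = min(810, 825) = 810
Overlap = max(0, 810 - 795) = 15 min


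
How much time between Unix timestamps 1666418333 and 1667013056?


Difference = 1667013056 - 1666418333 = 594723 seconds
In hours: 594723 / 3600 ≈ 165.2
In days: 594723 / 86400 ≈ 6.88

594723 seconds (165.2 hours / 6.88 days)


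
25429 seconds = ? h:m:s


Hours: 25429 ÷ 3600 = 7 remainder 229
Minutes: 229 ÷ 60 = 3 remainder 49
Seconds: 49

7h 3m 49s


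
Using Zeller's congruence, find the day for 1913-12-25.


Zeller's congruence:
q=25, m=12, k=13, j=19
h = (25 + ⌊13×13/5⌋ + 13 + ⌊13/4⌋ + ⌊19/4⌋ - 2×19) mod 7
= (25 + 33 + 13 + 3 + 4 - 38) mod 7
= 40 mod 7 = 5
h=5 → Thursday

Thursday


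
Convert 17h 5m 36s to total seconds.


61536 seconds

Hours: 17 × 3600 = 61200
Minutes: 5 × 60 = 300
Seconds: 36
Total = 61200 + 300 + 36 = 61536


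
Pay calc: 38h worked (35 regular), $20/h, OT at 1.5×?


$790.00

Regular: 35h × $20 = $700.00
Overtime: 38 - 35 = 3h
OT pay: 3h × $20 × 1.5 = $90.00
Total = $700.00 + $90.00 = $790.00


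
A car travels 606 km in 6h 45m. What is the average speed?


89.8 km/h

Distance: 606 km
Time: 6h 45m = 405 min = 405/60 = 27/4 hours
Speed = 606 ÷ (27/4) = 606 × 4 / 27 = 2424/27 ≈ 89.8 km/h


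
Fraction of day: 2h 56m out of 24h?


0.1222 (12.22%)

Total minutes: 2×60 + 56 = 176
Day = 24×60 = 1440 minutes
Fraction = 176/1440 ≈ 0.1222
As a percentage: 176/1440 × 100 ≈ 12.22%


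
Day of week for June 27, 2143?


Zeller's congruence:
q=27, m=6, k=43, j=21
h = (27 + ⌊13×7/5⌋ + 43 + ⌊43/4⌋ + ⌊21/4⌋ - 2×21) mod 7
= (27 + 18 + 43 + 10 + 5 - 42) mod 7
= 61 mod 7 = 5
h=5 → Thursday

Thursday


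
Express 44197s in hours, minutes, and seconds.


12h 16m 37s

Hours: 44197 ÷ 3600 = 12 remainder 997
Minutes: 997 ÷ 60 = 16 remainder 37
Seconds: 37


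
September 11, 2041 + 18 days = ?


Start: September 11, 2041
Add 18 days
September 11 + 18 = September 29, 2041

September 29, 2041


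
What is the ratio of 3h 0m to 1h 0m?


Duration 1: 180 minutes
Duration 2: 60 minutes
Ratio = 180:60
GCD = 60
Simplified = 3:1
As a decimal: 3/1 = 3.00

3:1 (3.00)


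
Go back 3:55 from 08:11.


Start: 491 minutes from midnight
Subtract: 235 minutes
Remaining: 491 - 235 = 256
Hours: 4, Minutes: 16

04:16


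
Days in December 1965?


31 days

Month: December (month 12)
December has 31 days


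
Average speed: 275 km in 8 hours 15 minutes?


Distance: 275 km
Time: 8h 15m = 495 min = 495/60 = 33/4 hours
Speed = 275 ÷ (33/4) = 275 × 4 / 33 = 1100/33 ≈ 33.3 km/h

33.3 km/h


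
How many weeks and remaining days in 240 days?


Weeks: 240 ÷ 7 = 34 remainder 2

34 weeks 2 days


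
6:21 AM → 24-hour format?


06:21

Input: 6:21 AM
AM hour stays: 6


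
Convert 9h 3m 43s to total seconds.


32623 seconds

Hours: 9 × 3600 = 32400
Minutes: 3 × 60 = 180
Seconds: 43
Total = 32400 + 180 + 43 = 32623


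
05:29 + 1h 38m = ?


07:07

Start: 329 minutes from midnight
Add: 98 minutes
Total: 427 minutes
Hours: 427 ÷ 60 = 7 remainder 7


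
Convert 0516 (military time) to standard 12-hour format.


Hour: 5
5 < 12 → AM

5:16 AM


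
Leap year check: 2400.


Rules: divisible by 4 AND (not by 100 OR by 400)
2400 ÷ 4 = 600 exactly → divisible by 4
2400 ÷ 100 = 24 exactly → divisible by 100
2400 ÷ 400 = 6 exactly → divisible by 400
Divisible by 400 → leap year

Yes


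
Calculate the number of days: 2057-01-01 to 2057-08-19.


230 days

From January 1, 2057 to August 19, 2057
Rest of January 2057: 31 - 1 = 30
Full months: February 2057 28, March 31, April 30, May 31, June 30, July 31
Days into August 2057: 19
Total = 30 + 28 + 31 + 30 + 31 + 30 + 31 + 19 = 230 days


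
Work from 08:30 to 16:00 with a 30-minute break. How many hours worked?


7h 0m (420 minutes)

Total time = (16×60+0) - (8×60+30)
= 960 - 510 = 450 min
Minus break: 450 - 30 = 420 min
= 7h 0m


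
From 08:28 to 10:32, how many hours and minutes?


2h 4m

End time in minutes: 10×60 + 32 = 632
Start time in minutes: 8×60 + 28 = 508
Difference = 632 - 508 = 124 minutes
= 2 hours 4 minutes


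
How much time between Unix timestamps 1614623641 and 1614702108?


78467 seconds (21.8 hours / 0.91 days)

Difference = 1614702108 - 1614623641 = 78467 seconds
In hours: 78467 / 3600 ≈ 21.8
In days: 78467 / 86400 ≈ 0.91


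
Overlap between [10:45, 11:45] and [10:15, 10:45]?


0 minutes

Meeting A: 645-705 (in minutes from midnight)
Meeting B: 615-645
Overlap start = max(645, 615) = 645
Overlap end = min(705, 645) = 645
Overlap = max(0, 645 - 645) = 0 min


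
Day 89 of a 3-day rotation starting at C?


Shift A

Shifts: A, B, C
Start: C (index 2)
Day 89: (2 + 89 - 1) mod 3
= 90 mod 3
= 0
Index 0 → shift A


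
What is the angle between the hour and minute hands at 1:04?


Hour hand = 1×30 + 4×0.5 = 32.0°
Minute hand = 4×6 = 24°
Difference = |32.0 - 24| = 8.0°

8.0°


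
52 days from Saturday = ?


Tuesday

Start: Saturday (index 5)
(5 + 52) mod 7
= 57 mod 7
= 1
Index 1 → Tuesday


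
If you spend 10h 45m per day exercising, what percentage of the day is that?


Time: 645 minutes
Day: 1440 minutes
Percentage = (645/1440) × 100 ≈ 44.8%

44.8%


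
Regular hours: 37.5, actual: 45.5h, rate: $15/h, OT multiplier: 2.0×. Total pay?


Regular: 37.5h × $15 = $562.50
Overtime: 45.5 - 37.5 = 8.0h
OT pay: 8.0h × $15 × 2.0 = $240.00
Total = $562.50 + $240.00 = $802.50

$802.50


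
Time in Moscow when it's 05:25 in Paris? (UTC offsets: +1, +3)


Time difference = UTC+3 - UTC+1 = +2 hours
New hour = (5 + 2) mod 24
= 7 mod 24 = 7
Minutes unchanged → 07:25

07:25


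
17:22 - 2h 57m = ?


14:25

Start: 1042 minutes from midnight
Subtract: 177 minutes
Remaining: 1042 - 177 = 865
Hours: 14, Minutes: 25


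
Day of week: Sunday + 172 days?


Start: Sunday (index 6)
(6 + 172) mod 7
= 178 mod 7
= 3
Index 3 → Thursday

Thursday


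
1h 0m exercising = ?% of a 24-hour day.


Time: 60 minutes
Day: 1440 minutes
Percentage = (60/1440) × 100 ≈ 4.2%

4.2%


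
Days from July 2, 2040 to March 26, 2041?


From July 2, 2040 to March 26, 2041
Rest of July 2040: 31 - 2 = 29
Full months: August 31, September 30, October 31, November 30, December 31, January 31, February 2041 28
Days into March 2041: 26
Total = 29 + 31 + 30 + 31 + 30 + 31 + 31 + 28 + 26 = 267 days

267 days


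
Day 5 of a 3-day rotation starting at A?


Shifts: A, B, C
Start: A (index 0)
Day 5: (0 + 5 - 1) mod 3
= 4 mod 3
= 1
Index 1 → shift B

Shift B


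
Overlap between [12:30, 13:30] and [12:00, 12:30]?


0 minutes

Meeting A: 750-810 (in minutes from midnight)
Meeting B: 720-750
Overlap start = max(750, 720) = 750
Overlap end = min(810, 750) = 750
Overlap = max(0, 750 - 750) = 0 min


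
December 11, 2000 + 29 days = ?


Start: December 11, 2000
Add 29 days
December 11 → January 1: 31 - 11 + 1 = 21 days (29 - 21 = 8 left)
January 1 + 8 = January 9, 2001

January 9, 2001


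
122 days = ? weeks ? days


Weeks: 122 ÷ 7 = 17 remainder 3

17 weeks 3 days


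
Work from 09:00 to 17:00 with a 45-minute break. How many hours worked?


Total time = (17×60+0) - (9×60+0)
= 1020 - 540 = 480 min
Minus break: 480 - 45 = 435 min
= 7h 15m

7h 15m (435 minutes)


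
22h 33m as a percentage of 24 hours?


0.9396 (93.96%)

Total minutes: 22×60 + 33 = 1353
Day = 24×60 = 1440 minutes
Fraction = 1353/1440 ≈ 0.9396
As a percentage: 1353/1440 × 100 ≈ 93.96%


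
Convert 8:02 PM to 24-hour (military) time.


20:02

Input: 8:02 PM
PM: 8 + 12 = 20


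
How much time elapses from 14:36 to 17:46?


End time in minutes: 17×60 + 46 = 1066
Start time in minutes: 14×60 + 36 = 876
Difference = 1066 - 876 = 190 minutes
= 3 hours 10 minutes

3h 10m


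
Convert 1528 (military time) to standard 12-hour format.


3:28 PM

Hour: 15
15 - 12 = 3 → PM


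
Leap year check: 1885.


Rules: divisible by 4 AND (not by 100 OR by 400)
1885 ÷ 4 = 471 remainder 1 → not divisible by 4
Not divisible by 4 → not a leap year

No


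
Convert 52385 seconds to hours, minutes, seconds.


14h 33m 5s

Hours: 52385 ÷ 3600 = 14 remainder 1985
Minutes: 1985 ÷ 60 = 33 remainder 5
Seconds: 5


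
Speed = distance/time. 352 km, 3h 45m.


93.9 km/h

Distance: 352 km
Time: 3h 45m = 225 min = 225/60 = 15/4 hours
Speed = 352 ÷ (15/4) = 352 × 4 / 15 = 1408/15 ≈ 93.9 km/h


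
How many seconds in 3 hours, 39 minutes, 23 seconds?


Hours: 3 × 3600 = 10800
Minutes: 39 × 60 = 2340
Seconds: 23
Total = 10800 + 2340 + 23 = 13163

13163 seconds


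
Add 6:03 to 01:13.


Start: 73 minutes from midnight
Add: 363 minutes
Total: 436 minutes
Hours: 436 ÷ 60 = 7 remainder 16

07:16


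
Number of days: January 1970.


Month: January (month 1)
January has 31 days

31 days


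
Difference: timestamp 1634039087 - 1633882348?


156739 seconds (43.5 hours / 1.81 days)

Difference = 1634039087 - 1633882348 = 156739 seconds
In hours: 156739 / 3600 ≈ 43.5
In days: 156739 / 86400 ≈ 1.81


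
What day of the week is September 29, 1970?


Tuesday

Zeller's congruence:
q=29, m=9, k=70, j=19
h = (29 + ⌊13×10/5⌋ + 70 + ⌊70/4⌋ + ⌊19/4⌋ - 2×19) mod 7
= (29 + 26 + 70 + 17 + 4 - 38) mod 7
= 108 mod 7 = 3
h=3 → Tuesday


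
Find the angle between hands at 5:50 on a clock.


125.0°

Hour hand = 5×30 + 50×0.5 = 175.0°
Minute hand = 50×6 = 300°
Difference = |175.0 - 300| = 125.0°


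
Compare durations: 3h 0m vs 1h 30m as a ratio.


Duration 1: 180 minutes
Duration 2: 90 minutes
Ratio = 180:90
GCD = 90
Simplified = 2:1
As a decimal: 2/1 = 2.00

2:1 (2.00)


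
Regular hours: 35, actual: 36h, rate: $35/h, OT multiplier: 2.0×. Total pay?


$1295.00

Regular: 35h × $35 = $1225.00
Overtime: 36 - 35 = 1h
OT pay: 1h × $35 × 2.0 = $70.00
Total = $1225.00 + $70.00 = $1295.00


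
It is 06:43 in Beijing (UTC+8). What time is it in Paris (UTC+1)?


23:43 (previous day)

Time difference = UTC+1 - UTC+8 = -7 hours
New hour = (6 -7) mod 24
= -1 mod 24 = 23
Minutes unchanged → 23:43; -1 < 0 → previous day


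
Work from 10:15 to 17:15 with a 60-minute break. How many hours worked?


6h 0m (360 minutes)

Total time = (17×60+15) - (10×60+15)
= 1035 - 615 = 420 min
Minus break: 420 - 60 = 360 min
= 6h 0m


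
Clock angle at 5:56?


158.0°

Hour hand = 5×30 + 56×0.5 = 178.0°
Minute hand = 56×6 = 336°
Difference = |178.0 - 336| = 158.0°


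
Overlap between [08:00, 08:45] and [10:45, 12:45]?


Meeting A: 480-525 (in minutes from midnight)
Meeting B: 645-765
Overlap start = max(480, 645) = 645
Overlap end = min(525, 765) = 525
Overlap = max(0, 525 - 645) = 0 min

0 minutes


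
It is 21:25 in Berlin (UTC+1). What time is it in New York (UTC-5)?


15:25

Time difference = UTC-5 - UTC+1 = -6 hours
New hour = (21 -6) mod 24
= 15 mod 24 = 15
Minutes unchanged → 15:25


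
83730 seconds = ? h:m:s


Hours: 83730 ÷ 3600 = 23 remainder 930
Minutes: 930 ÷ 60 = 15 remainder 30
Seconds: 30

23h 15m 30s


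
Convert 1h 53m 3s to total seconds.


Hours: 1 × 3600 = 3600
Minutes: 53 × 60 = 3180
Seconds: 3
Total = 3600 + 3180 + 3 = 6783

6783 seconds


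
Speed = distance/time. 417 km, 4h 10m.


100.1 km/h

Distance: 417 km
Time: 4h 10m = 250 min = 250/60 = 25/6 hours
Speed = 417 ÷ (25/6) = 417 × 6 / 25 = 2502/25 ≈ 100.1 km/h


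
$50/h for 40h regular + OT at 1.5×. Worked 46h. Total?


$2450.00

Regular: 40h × $50 = $2000.00
Overtime: 46 - 40 = 6h
OT pay: 6h × $50 × 1.5 = $450.00
Total = $2000.00 + $450.00 = $2450.00


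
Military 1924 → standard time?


7:24 PM

Hour: 19
19 - 12 = 7 → PM


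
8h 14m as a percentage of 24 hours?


0.3431 (34.31%)

Total minutes: 8×60 + 14 = 494
Day = 24×60 = 1440 minutes
Fraction = 494/1440 ≈ 0.3431
As a percentage: 494/1440 × 100 ≈ 34.31%


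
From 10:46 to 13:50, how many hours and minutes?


3h 4m

End time in minutes: 13×60 + 50 = 830
Start time in minutes: 10×60 + 46 = 646
Difference = 830 - 646 = 184 minutes
= 3 hours 4 minutes
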